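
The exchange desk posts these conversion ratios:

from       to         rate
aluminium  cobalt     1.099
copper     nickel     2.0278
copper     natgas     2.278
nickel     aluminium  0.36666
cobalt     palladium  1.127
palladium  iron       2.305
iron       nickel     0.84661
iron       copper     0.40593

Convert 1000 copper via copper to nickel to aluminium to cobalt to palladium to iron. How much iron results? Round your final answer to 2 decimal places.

1000 copper × 2.0278 = 2027.8 nickel
2027.8 nickel × 0.36666 = 743.513148 aluminium
743.513148 aluminium × 1.099 = 817.120949652 cobalt
817.120949652 cobalt × 1.127 = 920.895310257804 palladium
920.895310257804 palladium × 2.305 = 2122.66369014423822 iron

2122.66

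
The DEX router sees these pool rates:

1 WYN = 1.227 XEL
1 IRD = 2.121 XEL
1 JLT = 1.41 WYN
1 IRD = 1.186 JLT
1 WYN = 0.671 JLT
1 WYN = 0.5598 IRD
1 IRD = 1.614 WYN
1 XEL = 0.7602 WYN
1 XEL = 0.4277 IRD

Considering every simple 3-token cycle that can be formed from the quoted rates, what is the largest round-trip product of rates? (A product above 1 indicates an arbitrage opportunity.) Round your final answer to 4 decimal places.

0.9361

WYN→IRD→JLT→WYN: 0.5598 × 1.186 × 1.41 = 0.93613
WYN→IRD→XEL→WYN: 0.5598 × 2.121 × 0.7602 = 0.90261
WYN→XEL→IRD→WYN: 1.227 × 0.4277 × 1.614 = 0.84701
Maximum is WYN→IRD→JLT→WYN at 0.9361; no arbitrage — every cycle loses value.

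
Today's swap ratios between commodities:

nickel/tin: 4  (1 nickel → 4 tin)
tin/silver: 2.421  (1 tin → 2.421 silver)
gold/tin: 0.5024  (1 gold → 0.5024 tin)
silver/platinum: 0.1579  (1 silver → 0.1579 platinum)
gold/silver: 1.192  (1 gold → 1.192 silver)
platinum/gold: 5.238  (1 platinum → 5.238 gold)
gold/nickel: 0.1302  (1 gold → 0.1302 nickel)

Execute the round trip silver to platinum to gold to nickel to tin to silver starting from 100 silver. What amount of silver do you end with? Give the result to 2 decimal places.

100 silver × 0.1579 = 15.79 platinum
15.79 platinum × 5.238 = 82.70802 gold
82.70802 gold × 0.1302 = 10.768584204 nickel
10.768584204 nickel × 4 = 43.074336816 tin
43.074336816 tin × 2.421 = 104.282969431536 silver

104.28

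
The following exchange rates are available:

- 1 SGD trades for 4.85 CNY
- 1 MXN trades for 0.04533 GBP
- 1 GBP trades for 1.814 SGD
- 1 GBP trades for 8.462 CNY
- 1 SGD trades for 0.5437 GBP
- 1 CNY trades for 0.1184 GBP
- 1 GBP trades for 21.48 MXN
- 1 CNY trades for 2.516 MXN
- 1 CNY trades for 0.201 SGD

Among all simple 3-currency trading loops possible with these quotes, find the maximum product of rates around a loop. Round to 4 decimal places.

1.0417

SGD→CNY→GBP→SGD: 4.85 × 0.1184 × 1.814 = 1.04167
GBP→CNY→MXN→GBP: 8.462 × 2.516 × 0.04533 = 0.96509
SGD→GBP→CNY→SGD: 0.5437 × 8.462 × 0.201 = 0.92476
Maximum is SGD→CNY→GBP→SGD at 1.0417; arbitrage exists.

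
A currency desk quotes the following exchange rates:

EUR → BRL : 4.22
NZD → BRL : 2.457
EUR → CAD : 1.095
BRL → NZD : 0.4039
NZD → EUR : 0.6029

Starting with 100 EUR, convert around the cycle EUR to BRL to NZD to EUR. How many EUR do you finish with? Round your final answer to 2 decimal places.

100 EUR × 4.22 = 422 BRL
422 BRL × 0.4039 = 170.4458 NZD
170.4458 NZD × 0.6029 = 102.76177282 EUR

102.76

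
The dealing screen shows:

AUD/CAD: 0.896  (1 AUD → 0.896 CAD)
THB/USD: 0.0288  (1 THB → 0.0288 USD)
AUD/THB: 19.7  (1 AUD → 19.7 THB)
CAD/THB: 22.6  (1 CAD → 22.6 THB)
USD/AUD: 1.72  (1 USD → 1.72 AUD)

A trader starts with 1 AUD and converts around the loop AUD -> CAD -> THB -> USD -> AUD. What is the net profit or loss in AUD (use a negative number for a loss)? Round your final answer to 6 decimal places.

1 AUD × 0.896 = 0.896 CAD
0.896 CAD × 22.6 = 20.2496 THB
20.2496 THB × 0.0288 = 0.58318848 USD
0.58318848 USD × 1.72 = 1.0030841856 AUD
Net change: 1.0030841856 − 1 = 0.0030841856 AUD

0.003084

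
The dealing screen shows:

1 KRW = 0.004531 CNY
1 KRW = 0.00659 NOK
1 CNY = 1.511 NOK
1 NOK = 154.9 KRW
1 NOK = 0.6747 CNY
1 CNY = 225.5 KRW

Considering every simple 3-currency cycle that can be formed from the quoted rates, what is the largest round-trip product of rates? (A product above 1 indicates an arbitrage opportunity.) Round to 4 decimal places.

CNY→NOK→KRW→CNY: 1.511 × 154.9 × 0.004531 = 1.06050
CNY→KRW→NOK→CNY: 225.5 × 0.00659 × 0.6747 = 1.00263
Maximum is CNY→NOK→KRW→CNY at 1.0605; arbitrage exists.

1.0605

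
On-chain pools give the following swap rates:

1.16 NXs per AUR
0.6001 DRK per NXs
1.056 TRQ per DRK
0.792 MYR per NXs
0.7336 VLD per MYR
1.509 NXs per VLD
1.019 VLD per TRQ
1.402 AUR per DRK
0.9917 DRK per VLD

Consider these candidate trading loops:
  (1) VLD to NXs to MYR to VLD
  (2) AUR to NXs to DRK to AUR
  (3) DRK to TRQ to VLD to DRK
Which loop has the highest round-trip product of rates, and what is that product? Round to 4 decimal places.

1.0671

(1) 1.509 × 0.792 × 0.7336 = 0.87675
(2) 1.16 × 0.6001 × 1.402 = 0.97595
(3) 1.056 × 1.019 × 0.9917 = 1.06713
Highest is cycle (3) at 1.0671 (>1, arbitrage).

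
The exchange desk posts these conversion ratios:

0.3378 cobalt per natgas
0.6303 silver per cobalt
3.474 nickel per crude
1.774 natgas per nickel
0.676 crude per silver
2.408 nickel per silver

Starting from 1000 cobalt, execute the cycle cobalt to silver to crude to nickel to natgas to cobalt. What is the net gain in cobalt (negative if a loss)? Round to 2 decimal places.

-112.97

1000 cobalt × 0.6303 = 630.3 silver
630.3 silver × 0.676 = 426.0828 crude
426.0828 crude × 3.474 = 1480.2116472 nickel
1480.2116472 nickel × 1.774 = 2625.8954621328 natgas
2625.8954621328 natgas × 0.3378 = 887.02748710845984 cobalt
Net change: 887.02748710845984 − 1000 = -112.97251289154016 cobalt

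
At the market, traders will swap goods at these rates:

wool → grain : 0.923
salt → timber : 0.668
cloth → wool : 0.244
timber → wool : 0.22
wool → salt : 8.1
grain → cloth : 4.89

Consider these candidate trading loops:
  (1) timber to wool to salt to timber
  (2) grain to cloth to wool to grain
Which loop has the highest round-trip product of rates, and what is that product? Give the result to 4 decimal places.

1.1904

(1) 0.22 × 8.1 × 0.668 = 1.19038
(2) 4.89 × 0.244 × 0.923 = 1.10129
Highest is cycle (1) at 1.1904 (>1, arbitrage).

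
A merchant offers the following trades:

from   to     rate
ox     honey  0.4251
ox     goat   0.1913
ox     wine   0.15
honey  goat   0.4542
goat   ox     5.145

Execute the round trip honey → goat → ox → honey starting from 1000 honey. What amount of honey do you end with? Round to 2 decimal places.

993.40

1000 honey × 0.4542 = 454.2 goat
454.2 goat × 5.145 = 2336.859 ox
2336.859 ox × 0.4251 = 993.3987609 honey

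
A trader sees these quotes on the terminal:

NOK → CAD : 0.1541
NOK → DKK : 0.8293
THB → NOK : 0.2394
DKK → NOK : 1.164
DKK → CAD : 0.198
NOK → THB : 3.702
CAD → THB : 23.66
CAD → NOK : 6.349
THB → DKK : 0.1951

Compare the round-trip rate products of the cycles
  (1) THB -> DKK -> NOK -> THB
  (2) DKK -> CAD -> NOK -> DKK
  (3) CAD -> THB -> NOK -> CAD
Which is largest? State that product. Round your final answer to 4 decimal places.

1.0425

(1) 0.1951 × 1.164 × 3.702 = 0.84071
(2) 0.198 × 6.349 × 0.8293 = 1.04251
(3) 23.66 × 0.2394 × 0.1541 = 0.87285
Highest is cycle (2) at 1.0425 (>1, arbitrage).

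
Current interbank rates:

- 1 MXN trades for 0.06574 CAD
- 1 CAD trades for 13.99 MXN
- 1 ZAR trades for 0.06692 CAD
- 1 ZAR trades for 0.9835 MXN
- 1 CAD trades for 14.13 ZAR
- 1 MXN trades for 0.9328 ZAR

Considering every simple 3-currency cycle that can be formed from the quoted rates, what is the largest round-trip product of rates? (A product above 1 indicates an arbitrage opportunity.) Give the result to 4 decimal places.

0.9136

CAD→ZAR→MXN→CAD: 14.13 × 0.9835 × 0.06574 = 0.91358
CAD→MXN→ZAR→CAD: 13.99 × 0.9328 × 0.06692 = 0.87330
Maximum is CAD→ZAR→MXN→CAD at 0.9136; no arbitrage — every cycle loses value.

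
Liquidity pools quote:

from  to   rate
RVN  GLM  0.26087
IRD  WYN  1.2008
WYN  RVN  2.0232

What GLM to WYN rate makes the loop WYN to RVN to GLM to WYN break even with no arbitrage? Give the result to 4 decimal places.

Known legs of the cycle: 2.0232 × 0.26087 = 0.527792184
For no arbitrage the full-cycle product must be 1, so the missing rate is 1 / 0.527792184 ≈ 1.894685.

1.8947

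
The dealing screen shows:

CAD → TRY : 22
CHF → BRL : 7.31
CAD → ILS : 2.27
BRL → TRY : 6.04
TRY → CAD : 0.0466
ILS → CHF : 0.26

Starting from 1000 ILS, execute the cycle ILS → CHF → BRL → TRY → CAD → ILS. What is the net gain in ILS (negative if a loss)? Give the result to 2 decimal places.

214.34

1000 ILS × 0.26 = 260 CHF
260 CHF × 7.31 = 1900.6 BRL
1900.6 BRL × 6.04 = 11479.624 TRY
11479.624 TRY × 0.0466 = 534.9504784 CAD
534.9504784 CAD × 2.27 = 1214.337585968 ILS
Net change: 1214.337585968 − 1000 = 214.337585968 ILS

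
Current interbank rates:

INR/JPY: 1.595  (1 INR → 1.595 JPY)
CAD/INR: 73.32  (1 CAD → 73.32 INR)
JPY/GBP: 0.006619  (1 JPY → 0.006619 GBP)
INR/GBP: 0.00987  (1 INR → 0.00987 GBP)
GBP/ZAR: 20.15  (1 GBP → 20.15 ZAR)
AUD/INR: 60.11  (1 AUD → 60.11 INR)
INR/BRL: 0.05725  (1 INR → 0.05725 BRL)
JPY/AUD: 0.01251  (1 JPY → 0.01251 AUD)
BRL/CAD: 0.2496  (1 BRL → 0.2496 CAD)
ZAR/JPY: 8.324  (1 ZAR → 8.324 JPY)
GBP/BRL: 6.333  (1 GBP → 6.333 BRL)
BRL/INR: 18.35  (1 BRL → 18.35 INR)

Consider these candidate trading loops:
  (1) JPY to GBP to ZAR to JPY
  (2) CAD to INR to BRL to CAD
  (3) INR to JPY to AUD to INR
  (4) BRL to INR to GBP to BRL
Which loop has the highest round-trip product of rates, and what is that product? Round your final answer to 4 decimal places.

1.1994

(1) 0.006619 × 20.15 × 8.324 = 1.11020
(2) 73.32 × 0.05725 × 0.2496 = 1.04771
(3) 1.595 × 0.01251 × 60.11 = 1.19940
(4) 18.35 × 0.00987 × 6.333 = 1.14700
Highest is cycle (3) at 1.1994 (>1, arbitrage).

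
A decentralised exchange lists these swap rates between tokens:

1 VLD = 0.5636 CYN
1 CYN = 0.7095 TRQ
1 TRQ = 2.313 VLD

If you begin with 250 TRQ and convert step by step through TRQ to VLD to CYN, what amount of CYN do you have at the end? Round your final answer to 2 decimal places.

250 TRQ × 2.313 = 578.25 VLD
578.25 VLD × 0.5636 = 325.9017 CYN

325.90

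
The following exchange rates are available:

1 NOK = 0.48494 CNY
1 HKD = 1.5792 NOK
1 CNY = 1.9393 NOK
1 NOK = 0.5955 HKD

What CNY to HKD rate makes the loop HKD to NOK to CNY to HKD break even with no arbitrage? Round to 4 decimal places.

Known legs of the cycle: 1.5792 × 0.48494 = 0.765817248
For no arbitrage the full-cycle product must be 1, so the missing rate is 1 / 0.765817248 ≈ 1.305795.

1.3058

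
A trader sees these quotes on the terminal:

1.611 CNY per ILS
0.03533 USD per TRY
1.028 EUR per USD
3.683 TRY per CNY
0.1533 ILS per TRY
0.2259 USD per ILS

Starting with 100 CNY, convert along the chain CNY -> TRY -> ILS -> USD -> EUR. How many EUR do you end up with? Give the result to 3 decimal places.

13.112

100 CNY × 3.683 = 368.3 TRY
368.3 TRY × 0.1533 = 56.46039 ILS
56.46039 ILS × 0.2259 = 12.754402101 USD
12.754402101 USD × 1.028 = 13.111525359828 EUR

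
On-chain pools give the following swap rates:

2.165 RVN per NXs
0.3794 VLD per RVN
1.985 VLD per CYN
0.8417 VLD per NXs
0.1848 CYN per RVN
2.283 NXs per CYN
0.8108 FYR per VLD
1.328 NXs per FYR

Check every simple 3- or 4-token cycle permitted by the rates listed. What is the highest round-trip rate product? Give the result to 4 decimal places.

0.9134

CYN→NXs→RVN→CYN: 2.283 × 2.165 × 0.1848 = 0.91341
VLD→FYR→NXs→VLD: 0.8108 × 1.328 × 0.8417 = 0.90629
VLD→FYR→NXs→RVN→VLD: 0.8108 × 1.328 × 2.165 × 0.3794 = 0.88444
Maximum is CYN→NXs→RVN→CYN at 0.9134; no arbitrage — every cycle loses value.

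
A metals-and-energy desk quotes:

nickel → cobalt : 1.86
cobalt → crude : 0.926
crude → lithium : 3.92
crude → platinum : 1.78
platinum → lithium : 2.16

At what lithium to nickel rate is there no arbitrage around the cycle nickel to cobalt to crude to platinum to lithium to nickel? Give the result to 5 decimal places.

0.15101

Known legs of the cycle: 1.86 × 0.926 × 1.78 × 2.16 = 6.622129728
For no arbitrage the full-cycle product must be 1, so the missing rate is 1 / 6.622129728 ≈ 0.1510088.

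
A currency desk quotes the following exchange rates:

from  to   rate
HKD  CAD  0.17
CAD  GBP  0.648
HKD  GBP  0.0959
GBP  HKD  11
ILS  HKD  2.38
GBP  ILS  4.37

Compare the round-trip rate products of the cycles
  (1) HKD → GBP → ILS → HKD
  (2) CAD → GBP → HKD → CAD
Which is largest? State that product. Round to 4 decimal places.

(1) 0.0959 × 4.37 × 2.38 = 0.99742
(2) 0.648 × 11 × 0.17 = 1.21176
Highest is cycle (2) at 1.2118 (>1, arbitrage).

1.2118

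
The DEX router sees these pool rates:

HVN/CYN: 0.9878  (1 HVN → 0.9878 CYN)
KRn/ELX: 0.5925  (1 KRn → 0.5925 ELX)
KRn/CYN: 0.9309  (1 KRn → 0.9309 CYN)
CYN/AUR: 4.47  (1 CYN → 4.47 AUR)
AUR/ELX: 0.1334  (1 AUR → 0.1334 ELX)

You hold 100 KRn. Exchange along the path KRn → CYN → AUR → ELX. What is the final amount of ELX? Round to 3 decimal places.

55.509

100 KRn × 0.9309 = 93.09 CYN
93.09 CYN × 4.47 = 416.1123 AUR
416.1123 AUR × 0.1334 = 55.50938082 ELX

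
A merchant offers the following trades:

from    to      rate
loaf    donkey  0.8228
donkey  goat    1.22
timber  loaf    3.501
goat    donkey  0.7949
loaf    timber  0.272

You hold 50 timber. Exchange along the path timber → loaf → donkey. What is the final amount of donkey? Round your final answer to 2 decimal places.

50 timber × 3.501 = 175.05 loaf
175.05 loaf × 0.8228 = 144.03114 donkey

144.03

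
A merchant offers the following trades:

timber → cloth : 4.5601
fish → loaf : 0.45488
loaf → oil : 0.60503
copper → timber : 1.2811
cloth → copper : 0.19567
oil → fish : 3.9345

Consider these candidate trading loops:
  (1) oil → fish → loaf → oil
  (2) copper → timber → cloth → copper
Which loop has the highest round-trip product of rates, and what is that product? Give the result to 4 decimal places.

1.1431

(1) 3.9345 × 0.45488 × 0.60503 = 1.08284
(2) 1.2811 × 4.5601 × 0.19567 = 1.14309
Highest is cycle (2) at 1.1431 (>1, arbitrage).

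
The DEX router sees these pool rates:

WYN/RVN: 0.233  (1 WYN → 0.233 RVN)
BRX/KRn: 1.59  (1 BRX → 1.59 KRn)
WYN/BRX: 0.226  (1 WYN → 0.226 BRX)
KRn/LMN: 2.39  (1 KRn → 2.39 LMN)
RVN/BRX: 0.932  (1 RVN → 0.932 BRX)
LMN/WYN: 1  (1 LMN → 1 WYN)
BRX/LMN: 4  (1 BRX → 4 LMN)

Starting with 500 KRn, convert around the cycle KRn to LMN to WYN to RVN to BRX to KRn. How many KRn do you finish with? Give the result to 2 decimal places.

500 KRn × 2.39 = 1195 LMN
1195 LMN × 1 = 1195 WYN
1195 WYN × 0.233 = 278.435 RVN
278.435 RVN × 0.932 = 259.50142 BRX
259.50142 BRX × 1.59 = 412.6072578 KRn

412.61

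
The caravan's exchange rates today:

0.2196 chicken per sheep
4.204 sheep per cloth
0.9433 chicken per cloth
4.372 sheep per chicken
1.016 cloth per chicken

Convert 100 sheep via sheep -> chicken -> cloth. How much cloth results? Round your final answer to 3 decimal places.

22.311

100 sheep × 0.2196 = 21.96 chicken
21.96 chicken × 1.016 = 22.31136 cloth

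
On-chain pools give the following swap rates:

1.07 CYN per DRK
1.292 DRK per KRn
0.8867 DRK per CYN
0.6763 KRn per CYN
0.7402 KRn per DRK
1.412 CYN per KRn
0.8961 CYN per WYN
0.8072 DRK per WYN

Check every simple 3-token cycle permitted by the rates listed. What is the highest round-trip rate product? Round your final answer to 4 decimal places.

DRK→CYN→KRn→DRK: 1.07 × 0.6763 × 1.292 = 0.93494
DRK→KRn→CYN→DRK: 0.7402 × 1.412 × 0.8867 = 0.92675
Maximum is DRK→CYN→KRn→DRK at 0.9349; no arbitrage — every cycle loses value.

0.9349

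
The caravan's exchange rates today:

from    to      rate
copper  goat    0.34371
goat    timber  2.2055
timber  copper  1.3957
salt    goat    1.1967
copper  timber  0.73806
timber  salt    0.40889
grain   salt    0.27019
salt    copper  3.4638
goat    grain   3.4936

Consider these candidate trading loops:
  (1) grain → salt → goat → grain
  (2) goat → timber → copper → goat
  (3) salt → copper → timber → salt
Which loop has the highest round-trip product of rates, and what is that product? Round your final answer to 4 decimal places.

1.1296

(1) 0.27019 × 1.1967 × 3.4936 = 1.12961
(2) 2.2055 × 1.3957 × 0.34371 = 1.05801
(3) 3.4638 × 0.73806 × 0.40889 = 1.04532
Highest is cycle (1) at 1.1296 (>1, arbitrage).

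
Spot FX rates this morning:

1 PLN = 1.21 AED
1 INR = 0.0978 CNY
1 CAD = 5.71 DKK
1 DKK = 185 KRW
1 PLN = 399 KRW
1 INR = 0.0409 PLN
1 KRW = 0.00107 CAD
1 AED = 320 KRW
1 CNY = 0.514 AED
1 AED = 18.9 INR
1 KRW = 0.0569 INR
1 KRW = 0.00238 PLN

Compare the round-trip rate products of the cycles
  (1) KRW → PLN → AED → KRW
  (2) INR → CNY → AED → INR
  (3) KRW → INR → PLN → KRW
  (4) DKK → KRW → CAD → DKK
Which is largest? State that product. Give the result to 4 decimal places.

(1) 0.00238 × 1.21 × 320 = 0.92154
(2) 0.0978 × 0.514 × 18.9 = 0.95009
(3) 0.0569 × 0.0409 × 399 = 0.92856
(4) 185 × 0.00107 × 5.71 = 1.13029
Highest is cycle (4) at 1.1303 (>1, arbitrage).

1.1303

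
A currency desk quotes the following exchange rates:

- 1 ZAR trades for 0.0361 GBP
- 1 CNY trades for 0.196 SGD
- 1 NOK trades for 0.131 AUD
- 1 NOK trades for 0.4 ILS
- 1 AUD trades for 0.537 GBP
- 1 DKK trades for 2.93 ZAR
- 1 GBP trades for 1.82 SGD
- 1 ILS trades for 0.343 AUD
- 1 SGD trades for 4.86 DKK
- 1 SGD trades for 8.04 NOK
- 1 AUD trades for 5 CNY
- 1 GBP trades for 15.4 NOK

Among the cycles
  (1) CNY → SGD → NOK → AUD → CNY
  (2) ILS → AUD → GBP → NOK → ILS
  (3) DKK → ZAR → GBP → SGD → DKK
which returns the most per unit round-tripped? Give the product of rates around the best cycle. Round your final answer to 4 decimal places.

1.1346

(1) 0.196 × 8.04 × 0.131 × 5 = 1.03218
(2) 0.343 × 0.537 × 15.4 × 0.4 = 1.13462
(3) 2.93 × 0.0361 × 1.82 × 4.86 = 0.93558
Highest is cycle (2) at 1.1346 (>1, arbitrage).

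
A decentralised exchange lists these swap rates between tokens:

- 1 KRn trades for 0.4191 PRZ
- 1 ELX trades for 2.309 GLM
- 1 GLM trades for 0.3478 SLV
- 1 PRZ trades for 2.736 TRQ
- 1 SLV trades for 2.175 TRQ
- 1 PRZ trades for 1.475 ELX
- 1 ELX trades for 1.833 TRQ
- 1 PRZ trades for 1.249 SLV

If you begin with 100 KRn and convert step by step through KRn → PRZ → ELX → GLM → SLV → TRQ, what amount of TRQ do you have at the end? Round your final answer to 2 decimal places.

107.97

100 KRn × 0.4191 = 41.91 PRZ
41.91 PRZ × 1.475 = 61.81725 ELX
61.81725 ELX × 2.309 = 142.73603025 GLM
142.73603025 GLM × 0.3478 = 49.64359132095 SLV
49.64359132095 SLV × 2.175 = 107.97481112306625 TRQ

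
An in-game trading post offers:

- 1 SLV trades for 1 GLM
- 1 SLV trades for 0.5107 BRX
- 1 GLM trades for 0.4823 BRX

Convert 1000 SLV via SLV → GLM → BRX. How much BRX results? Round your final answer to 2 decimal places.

482.30

1000 SLV × 1 = 1000 GLM
1000 GLM × 0.4823 = 482.3 BRX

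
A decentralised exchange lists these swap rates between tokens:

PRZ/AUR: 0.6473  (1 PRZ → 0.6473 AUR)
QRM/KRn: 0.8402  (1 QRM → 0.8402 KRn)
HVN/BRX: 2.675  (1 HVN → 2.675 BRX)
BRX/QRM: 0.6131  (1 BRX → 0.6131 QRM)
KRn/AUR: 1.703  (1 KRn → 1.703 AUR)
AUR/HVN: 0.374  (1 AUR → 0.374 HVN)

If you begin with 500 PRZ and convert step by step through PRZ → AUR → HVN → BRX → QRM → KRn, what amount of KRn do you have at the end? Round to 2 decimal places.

166.80

500 PRZ × 0.6473 = 323.65 AUR
323.65 AUR × 0.374 = 121.0451 HVN
121.0451 HVN × 2.675 = 323.7956425 BRX
323.7956425 BRX × 0.6131 = 198.51910841675 QRM
198.51910841675 QRM × 0.8402 = 166.79575489175335 KRn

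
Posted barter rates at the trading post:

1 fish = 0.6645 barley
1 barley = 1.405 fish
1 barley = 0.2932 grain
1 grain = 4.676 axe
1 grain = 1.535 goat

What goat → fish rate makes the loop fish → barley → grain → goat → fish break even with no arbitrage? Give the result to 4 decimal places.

Known legs of the cycle: 0.6645 × 0.2932 × 1.535 = 0.299066199
For no arbitrage the full-cycle product must be 1, so the missing rate is 1 / 0.299066199 ≈ 3.343741.

3.3437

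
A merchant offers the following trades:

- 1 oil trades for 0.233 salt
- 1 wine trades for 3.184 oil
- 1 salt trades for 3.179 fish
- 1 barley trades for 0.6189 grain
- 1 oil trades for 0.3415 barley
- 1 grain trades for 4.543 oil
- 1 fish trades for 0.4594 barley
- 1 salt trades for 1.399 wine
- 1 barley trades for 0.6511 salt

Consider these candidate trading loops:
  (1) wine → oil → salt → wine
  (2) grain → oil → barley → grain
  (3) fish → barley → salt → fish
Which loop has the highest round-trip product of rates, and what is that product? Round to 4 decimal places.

1.0379

(1) 3.184 × 0.233 × 1.399 = 1.03788
(2) 4.543 × 0.3415 × 0.6189 = 0.96018
(3) 0.4594 × 0.6511 × 3.179 = 0.95089
Highest is cycle (1) at 1.0379 (>1, arbitrage).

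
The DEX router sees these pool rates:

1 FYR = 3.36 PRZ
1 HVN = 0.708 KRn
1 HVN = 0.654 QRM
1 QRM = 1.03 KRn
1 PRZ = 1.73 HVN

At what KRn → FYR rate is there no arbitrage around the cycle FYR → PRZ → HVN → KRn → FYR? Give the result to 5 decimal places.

Known legs of the cycle: 3.36 × 1.73 × 0.708 = 4.1154624
For no arbitrage the full-cycle product must be 1, so the missing rate is 1 / 4.1154624 ≈ 0.2429861.

0.24299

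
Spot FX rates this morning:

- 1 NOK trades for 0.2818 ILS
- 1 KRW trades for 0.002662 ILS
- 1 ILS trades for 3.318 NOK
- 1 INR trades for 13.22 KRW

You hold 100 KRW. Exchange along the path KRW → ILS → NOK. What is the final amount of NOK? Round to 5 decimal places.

100 KRW × 0.002662 = 0.2662 ILS
0.2662 ILS × 3.318 = 0.8832516 NOK

0.88325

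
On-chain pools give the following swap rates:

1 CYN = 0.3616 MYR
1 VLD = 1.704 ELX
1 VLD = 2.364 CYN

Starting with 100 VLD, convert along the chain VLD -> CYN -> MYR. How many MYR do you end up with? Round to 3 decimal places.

85.482

100 VLD × 2.364 = 236.4 CYN
236.4 CYN × 0.3616 = 85.48224 MYR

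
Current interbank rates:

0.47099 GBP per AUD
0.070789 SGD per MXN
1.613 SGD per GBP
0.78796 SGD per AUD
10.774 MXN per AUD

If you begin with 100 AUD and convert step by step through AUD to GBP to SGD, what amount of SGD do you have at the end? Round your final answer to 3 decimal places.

75.971

100 AUD × 0.47099 = 47.099 GBP
47.099 GBP × 1.613 = 75.970687 SGD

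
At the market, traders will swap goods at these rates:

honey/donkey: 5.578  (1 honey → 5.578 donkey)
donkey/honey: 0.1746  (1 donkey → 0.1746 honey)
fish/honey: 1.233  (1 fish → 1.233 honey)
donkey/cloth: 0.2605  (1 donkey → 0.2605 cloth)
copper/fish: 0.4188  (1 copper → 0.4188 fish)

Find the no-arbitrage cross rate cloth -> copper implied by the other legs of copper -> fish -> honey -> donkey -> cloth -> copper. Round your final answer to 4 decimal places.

1.3327

Known legs of the cycle: 0.4188 × 1.233 × 5.578 × 0.2605 = 0.7503363514476
For no arbitrage the full-cycle product must be 1, so the missing rate is 1 / 0.7503363514476 ≈ 1.332736.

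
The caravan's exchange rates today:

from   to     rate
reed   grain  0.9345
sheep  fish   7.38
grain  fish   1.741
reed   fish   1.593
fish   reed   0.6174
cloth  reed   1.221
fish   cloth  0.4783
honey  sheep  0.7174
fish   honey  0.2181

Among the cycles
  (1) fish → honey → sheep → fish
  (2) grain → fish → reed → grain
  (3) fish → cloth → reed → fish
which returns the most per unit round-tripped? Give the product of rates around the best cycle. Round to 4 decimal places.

(1) 0.2181 × 0.7174 × 7.38 = 1.15471
(2) 1.741 × 0.6174 × 0.9345 = 1.00449
(3) 0.4783 × 1.221 × 1.593 = 0.93032
Highest is cycle (1) at 1.1547 (>1, arbitrage).

1.1547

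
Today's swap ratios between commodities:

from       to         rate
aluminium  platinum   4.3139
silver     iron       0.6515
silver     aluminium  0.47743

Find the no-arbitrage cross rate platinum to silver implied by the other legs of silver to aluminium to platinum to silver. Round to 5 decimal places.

0.48553

Known legs of the cycle: 0.47743 × 4.3139 = 2.059585277
For no arbitrage the full-cycle product must be 1, so the missing rate is 1 / 2.059585277 ≈ 0.4855346.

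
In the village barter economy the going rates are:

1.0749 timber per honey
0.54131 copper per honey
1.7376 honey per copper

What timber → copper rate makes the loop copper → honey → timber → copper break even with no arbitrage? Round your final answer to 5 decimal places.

0.53540

Known legs of the cycle: 1.7376 × 1.0749 = 1.86774624
For no arbitrage the full-cycle product must be 1, so the missing rate is 1 / 1.86774624 ≈ 0.5354046.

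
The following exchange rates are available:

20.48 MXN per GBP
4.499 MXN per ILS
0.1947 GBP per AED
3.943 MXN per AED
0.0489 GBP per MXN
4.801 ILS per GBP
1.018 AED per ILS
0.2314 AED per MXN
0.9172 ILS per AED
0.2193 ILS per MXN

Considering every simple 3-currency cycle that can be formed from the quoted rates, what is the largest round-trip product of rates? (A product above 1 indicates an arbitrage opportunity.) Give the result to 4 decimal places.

GBP→ILS→MXN→GBP: 4.801 × 4.499 × 0.0489 = 1.05623
AED→ILS→MXN→AED: 0.9172 × 4.499 × 0.2314 = 0.95487
AED→GBP→ILS→AED: 0.1947 × 4.801 × 1.018 = 0.95158
AED→GBP→MXN→AED: 0.1947 × 20.48 × 0.2314 = 0.92270
AED→MXN→ILS→AED: 3.943 × 0.2193 × 1.018 = 0.88026
Maximum is GBP→ILS→MXN→GBP at 1.0562; arbitrage exists.

1.0562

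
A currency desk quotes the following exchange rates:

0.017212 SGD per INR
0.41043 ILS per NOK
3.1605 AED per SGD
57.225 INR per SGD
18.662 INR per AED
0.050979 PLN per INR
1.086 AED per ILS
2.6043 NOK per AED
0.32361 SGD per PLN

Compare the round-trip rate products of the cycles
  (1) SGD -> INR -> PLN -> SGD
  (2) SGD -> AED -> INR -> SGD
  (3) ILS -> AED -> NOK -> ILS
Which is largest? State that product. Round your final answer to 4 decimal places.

(1) 57.225 × 0.050979 × 0.32361 = 0.94406
(2) 3.1605 × 18.662 × 0.017212 = 1.01519
(3) 1.086 × 2.6043 × 0.41043 = 1.16081
Highest is cycle (3) at 1.1608 (>1, arbitrage).

1.1608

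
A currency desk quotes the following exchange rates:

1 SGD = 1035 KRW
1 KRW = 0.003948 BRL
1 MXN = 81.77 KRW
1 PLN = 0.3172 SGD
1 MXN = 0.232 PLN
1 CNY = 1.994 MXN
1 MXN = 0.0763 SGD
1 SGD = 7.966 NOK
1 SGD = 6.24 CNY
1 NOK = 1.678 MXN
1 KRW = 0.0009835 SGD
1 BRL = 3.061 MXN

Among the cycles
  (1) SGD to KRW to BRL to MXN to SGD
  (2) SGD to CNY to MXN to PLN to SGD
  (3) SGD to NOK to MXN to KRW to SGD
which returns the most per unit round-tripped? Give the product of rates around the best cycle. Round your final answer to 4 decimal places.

(1) 1035 × 0.003948 × 3.061 × 0.0763 = 0.95434
(2) 6.24 × 1.994 × 0.232 × 0.3172 = 0.91565
(3) 7.966 × 1.678 × 81.77 × 0.0009835 = 1.07498
Highest is cycle (3) at 1.0750 (>1, arbitrage).

1.0750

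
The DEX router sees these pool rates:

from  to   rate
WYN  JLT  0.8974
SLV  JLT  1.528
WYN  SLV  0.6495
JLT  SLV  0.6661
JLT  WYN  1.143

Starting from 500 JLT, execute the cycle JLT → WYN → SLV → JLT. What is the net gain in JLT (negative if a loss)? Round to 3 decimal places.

500 JLT × 1.143 = 571.5 WYN
571.5 WYN × 0.6495 = 371.18925 SLV
371.18925 SLV × 1.528 = 567.177174 JLT
Net change: 567.177174 − 500 = 67.177174 JLT

67.177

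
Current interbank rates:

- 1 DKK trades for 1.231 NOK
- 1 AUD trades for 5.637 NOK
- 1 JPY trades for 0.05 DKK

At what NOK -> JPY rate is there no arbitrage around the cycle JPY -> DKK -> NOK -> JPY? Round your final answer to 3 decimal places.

Known legs of the cycle: 0.05 × 1.231 = 0.06155
For no arbitrage the full-cycle product must be 1, so the missing rate is 1 / 0.06155 ≈ 16.24695.

16.247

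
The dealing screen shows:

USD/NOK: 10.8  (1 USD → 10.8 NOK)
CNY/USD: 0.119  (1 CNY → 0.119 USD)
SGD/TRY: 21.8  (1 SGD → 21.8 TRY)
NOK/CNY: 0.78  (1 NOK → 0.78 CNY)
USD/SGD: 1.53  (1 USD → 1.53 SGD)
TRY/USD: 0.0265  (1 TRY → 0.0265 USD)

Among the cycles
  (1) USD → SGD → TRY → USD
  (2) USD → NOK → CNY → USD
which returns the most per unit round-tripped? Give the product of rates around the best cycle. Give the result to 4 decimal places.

(1) 1.53 × 21.8 × 0.0265 = 0.88388
(2) 10.8 × 0.78 × 0.119 = 1.00246
Highest is cycle (2) at 1.0025 (>1, arbitrage).

1.0025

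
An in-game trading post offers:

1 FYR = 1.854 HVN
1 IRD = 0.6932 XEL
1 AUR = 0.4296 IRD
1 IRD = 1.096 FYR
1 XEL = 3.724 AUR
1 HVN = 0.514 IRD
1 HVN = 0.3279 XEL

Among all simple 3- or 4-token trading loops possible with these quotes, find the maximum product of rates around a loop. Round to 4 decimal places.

1.1090

AUR→IRD→XEL→AUR: 0.4296 × 0.6932 × 3.724 = 1.10900
HVN→IRD→FYR→HVN: 0.514 × 1.096 × 1.854 = 1.04444
Maximum is AUR→IRD→XEL→AUR at 1.1090; arbitrage exists.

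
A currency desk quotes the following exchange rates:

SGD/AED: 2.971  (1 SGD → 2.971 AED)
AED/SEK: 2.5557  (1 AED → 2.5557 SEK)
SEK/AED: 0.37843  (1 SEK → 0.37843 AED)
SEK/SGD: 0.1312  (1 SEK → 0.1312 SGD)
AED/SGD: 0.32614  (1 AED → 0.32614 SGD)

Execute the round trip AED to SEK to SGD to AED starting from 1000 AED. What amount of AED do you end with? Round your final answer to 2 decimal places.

996.20

1000 AED × 2.5557 = 2555.7 SEK
2555.7 SEK × 0.1312 = 335.30784 SGD
335.30784 SGD × 2.971 = 996.19959264 AED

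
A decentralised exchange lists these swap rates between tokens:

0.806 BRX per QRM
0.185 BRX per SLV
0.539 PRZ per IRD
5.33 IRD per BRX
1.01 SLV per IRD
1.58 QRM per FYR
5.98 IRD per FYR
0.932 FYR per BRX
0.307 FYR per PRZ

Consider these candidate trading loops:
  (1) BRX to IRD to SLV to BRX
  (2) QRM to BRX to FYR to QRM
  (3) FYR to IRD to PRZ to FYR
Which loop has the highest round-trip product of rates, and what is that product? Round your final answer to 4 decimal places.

1.1869

(1) 5.33 × 1.01 × 0.185 = 0.99591
(2) 0.806 × 0.932 × 1.58 = 1.18688
(3) 5.98 × 0.539 × 0.307 = 0.98953
Highest is cycle (2) at 1.1869 (>1, arbitrage).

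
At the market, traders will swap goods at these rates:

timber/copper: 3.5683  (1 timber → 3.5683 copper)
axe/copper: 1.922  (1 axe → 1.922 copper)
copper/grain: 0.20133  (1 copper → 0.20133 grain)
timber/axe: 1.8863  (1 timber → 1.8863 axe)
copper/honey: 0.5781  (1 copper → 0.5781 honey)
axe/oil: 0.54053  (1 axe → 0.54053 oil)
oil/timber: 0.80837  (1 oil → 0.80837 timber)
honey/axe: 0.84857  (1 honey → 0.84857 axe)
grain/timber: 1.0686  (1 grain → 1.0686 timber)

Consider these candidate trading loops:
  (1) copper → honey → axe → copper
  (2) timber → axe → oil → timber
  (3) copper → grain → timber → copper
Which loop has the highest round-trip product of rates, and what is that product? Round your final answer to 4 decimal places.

0.9429

(1) 0.5781 × 0.84857 × 1.922 = 0.94285
(2) 1.8863 × 0.54053 × 0.80837 = 0.82422
(3) 0.20133 × 1.0686 × 3.5683 = 0.76769
Highest is cycle (1) at 0.9429 (≤1, no arbitrage).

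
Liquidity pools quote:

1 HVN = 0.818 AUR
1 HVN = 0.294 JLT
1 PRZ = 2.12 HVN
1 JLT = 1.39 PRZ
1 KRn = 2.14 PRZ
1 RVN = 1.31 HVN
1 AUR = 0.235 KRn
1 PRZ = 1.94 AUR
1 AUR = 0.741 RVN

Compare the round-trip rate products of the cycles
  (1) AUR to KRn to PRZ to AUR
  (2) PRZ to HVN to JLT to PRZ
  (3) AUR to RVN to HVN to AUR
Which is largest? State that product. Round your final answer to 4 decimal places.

(1) 0.235 × 2.14 × 1.94 = 0.97563
(2) 2.12 × 0.294 × 1.39 = 0.86636
(3) 0.741 × 1.31 × 0.818 = 0.79404
Highest is cycle (1) at 0.9756 (≤1, no arbitrage).

0.9756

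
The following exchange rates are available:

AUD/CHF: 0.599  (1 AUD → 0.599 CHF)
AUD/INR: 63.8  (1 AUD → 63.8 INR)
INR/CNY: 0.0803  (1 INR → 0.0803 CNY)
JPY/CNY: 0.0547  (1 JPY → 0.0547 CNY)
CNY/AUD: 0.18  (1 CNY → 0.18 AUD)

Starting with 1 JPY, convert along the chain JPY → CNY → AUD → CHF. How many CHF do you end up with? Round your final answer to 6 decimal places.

1 JPY × 0.0547 = 0.0547 CNY
0.0547 CNY × 0.18 = 0.009846 AUD
0.009846 AUD × 0.599 = 0.005897754 CHF

0.005898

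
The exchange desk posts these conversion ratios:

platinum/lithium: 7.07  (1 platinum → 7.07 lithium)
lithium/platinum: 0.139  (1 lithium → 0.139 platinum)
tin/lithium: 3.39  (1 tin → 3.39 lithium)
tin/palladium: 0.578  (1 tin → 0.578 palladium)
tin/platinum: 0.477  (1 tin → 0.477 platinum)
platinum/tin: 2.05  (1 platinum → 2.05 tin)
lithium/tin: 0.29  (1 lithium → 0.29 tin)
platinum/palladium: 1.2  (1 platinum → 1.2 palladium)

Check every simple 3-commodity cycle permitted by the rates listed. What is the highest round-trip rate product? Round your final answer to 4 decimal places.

tin→platinum→lithium→tin: 0.477 × 7.07 × 0.29 = 0.97799
tin→lithium→platinum→tin: 3.39 × 0.139 × 2.05 = 0.96598
Maximum is tin→platinum→lithium→tin at 0.9780; no arbitrage — every cycle loses value.

0.9780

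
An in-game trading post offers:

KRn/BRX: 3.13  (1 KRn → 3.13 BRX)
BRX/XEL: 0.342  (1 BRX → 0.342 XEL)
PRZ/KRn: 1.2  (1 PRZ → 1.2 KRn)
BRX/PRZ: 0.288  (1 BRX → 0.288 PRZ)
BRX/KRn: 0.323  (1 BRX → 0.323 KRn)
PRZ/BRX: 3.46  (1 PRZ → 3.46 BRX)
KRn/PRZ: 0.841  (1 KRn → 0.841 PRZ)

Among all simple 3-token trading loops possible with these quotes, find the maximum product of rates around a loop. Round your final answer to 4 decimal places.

1.0817

PRZ→KRn→BRX→PRZ: 1.2 × 3.13 × 0.288 = 1.08173
PRZ→BRX→KRn→PRZ: 3.46 × 0.323 × 0.841 = 0.93988
Maximum is PRZ→KRn→BRX→PRZ at 1.0817; arbitrage exists.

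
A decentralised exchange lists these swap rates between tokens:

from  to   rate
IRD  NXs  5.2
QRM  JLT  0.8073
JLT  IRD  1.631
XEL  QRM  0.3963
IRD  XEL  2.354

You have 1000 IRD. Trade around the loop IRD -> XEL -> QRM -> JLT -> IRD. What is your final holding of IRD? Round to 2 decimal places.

1228.34

1000 IRD × 2.354 = 2354 XEL
2354 XEL × 0.3963 = 932.8902 QRM
932.8902 QRM × 0.8073 = 753.12225846 JLT
753.12225846 JLT × 1.631 = 1228.34240354826 IRD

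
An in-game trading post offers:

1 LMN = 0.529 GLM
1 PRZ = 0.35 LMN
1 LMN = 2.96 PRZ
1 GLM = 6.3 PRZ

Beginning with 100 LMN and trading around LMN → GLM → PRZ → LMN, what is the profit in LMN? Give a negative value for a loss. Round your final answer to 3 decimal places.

100 LMN × 0.529 = 52.9 GLM
52.9 GLM × 6.3 = 333.27 PRZ
333.27 PRZ × 0.35 = 116.6445 LMN
Net change: 116.6445 − 100 = 16.6445 LMN

16.645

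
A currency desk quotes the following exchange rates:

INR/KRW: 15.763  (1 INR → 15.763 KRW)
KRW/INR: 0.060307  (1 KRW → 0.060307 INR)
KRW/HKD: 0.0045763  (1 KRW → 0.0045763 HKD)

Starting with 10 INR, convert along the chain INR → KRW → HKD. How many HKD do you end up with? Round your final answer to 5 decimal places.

10 INR × 15.763 = 157.63 KRW
157.63 KRW × 0.0045763 = 0.721362169 HKD

0.72136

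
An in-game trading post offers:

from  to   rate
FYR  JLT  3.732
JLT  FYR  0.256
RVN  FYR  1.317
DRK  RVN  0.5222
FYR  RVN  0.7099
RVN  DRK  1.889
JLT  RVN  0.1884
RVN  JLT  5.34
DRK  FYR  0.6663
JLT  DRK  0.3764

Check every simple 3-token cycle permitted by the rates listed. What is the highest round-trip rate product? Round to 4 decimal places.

RVN→JLT→DRK→RVN: 5.34 × 0.3764 × 0.5222 = 1.04961
RVN→JLT→FYR→RVN: 5.34 × 0.256 × 0.7099 = 0.97046
DRK→FYR→JLT→DRK: 0.6663 × 3.732 × 0.3764 = 0.93597
RVN→FYR→JLT→RVN: 1.317 × 3.732 × 0.1884 = 0.92599
RVN→DRK→FYR→RVN: 1.889 × 0.6663 × 0.7099 = 0.89351
Maximum is RVN→JLT→DRK→RVN at 1.0496; arbitrage exists.

1.0496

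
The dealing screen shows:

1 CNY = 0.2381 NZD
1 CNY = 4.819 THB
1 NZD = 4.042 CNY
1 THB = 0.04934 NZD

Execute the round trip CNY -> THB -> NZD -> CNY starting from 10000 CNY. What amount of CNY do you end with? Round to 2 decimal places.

9610.64

10000 CNY × 4.819 = 48190 THB
48190 THB × 0.04934 = 2377.6946 NZD
2377.6946 NZD × 4.042 = 9610.6415732 CNY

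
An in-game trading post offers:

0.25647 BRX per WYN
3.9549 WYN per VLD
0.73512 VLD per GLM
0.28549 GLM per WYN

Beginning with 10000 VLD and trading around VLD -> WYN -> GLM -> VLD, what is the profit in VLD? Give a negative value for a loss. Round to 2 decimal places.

10000 VLD × 3.9549 = 39549 WYN
39549 WYN × 0.28549 = 11290.84401 GLM
11290.84401 GLM × 0.73512 = 8300.1252486312 VLD
Net change: 8300.1252486312 − 10000 = -1699.8747513688 VLD

-1699.87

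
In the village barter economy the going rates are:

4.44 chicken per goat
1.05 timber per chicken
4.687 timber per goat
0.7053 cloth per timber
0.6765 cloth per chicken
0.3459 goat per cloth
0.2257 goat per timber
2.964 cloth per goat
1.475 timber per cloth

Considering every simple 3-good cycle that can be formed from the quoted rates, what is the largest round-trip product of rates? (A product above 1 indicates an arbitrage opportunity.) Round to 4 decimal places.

cloth→goat→timber→cloth: 0.3459 × 4.687 × 0.7053 = 1.14346
chicken→timber→goat→chicken: 1.05 × 0.2257 × 4.44 = 1.05221
chicken→cloth→goat→chicken: 0.6765 × 0.3459 × 4.44 = 1.03897
cloth→timber→goat→cloth: 1.475 × 0.2257 × 2.964 = 0.98674
Maximum is cloth→goat→timber→cloth at 1.1435; arbitrage exists.

1.1435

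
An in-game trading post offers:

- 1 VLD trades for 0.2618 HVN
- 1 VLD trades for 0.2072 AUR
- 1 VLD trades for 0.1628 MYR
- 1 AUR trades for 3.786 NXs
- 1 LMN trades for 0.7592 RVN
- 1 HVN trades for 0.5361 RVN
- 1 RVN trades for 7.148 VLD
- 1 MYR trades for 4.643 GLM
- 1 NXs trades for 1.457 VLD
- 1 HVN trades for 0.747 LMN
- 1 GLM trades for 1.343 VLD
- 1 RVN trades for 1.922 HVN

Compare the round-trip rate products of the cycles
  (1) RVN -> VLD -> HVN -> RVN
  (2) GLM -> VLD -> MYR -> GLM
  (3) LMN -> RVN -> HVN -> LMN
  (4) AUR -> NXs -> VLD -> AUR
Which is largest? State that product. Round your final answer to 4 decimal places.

1.1430

(1) 7.148 × 0.2618 × 0.5361 = 1.00323
(2) 1.343 × 0.1628 × 4.643 = 1.01515
(3) 0.7592 × 1.922 × 0.747 = 1.09001
(4) 3.786 × 1.457 × 0.2072 = 1.14296
Highest is cycle (4) at 1.1430 (>1, arbitrage).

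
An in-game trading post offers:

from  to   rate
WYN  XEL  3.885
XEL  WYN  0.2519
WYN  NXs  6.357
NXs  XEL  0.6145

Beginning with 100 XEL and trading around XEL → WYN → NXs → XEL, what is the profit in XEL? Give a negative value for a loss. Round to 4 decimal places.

-1.5984

100 XEL × 0.2519 = 25.19 WYN
25.19 WYN × 6.357 = 160.13283 NXs
160.13283 NXs × 0.6145 = 98.401624035 XEL
Net change: 98.401624035 − 100 = -1.598375965 XEL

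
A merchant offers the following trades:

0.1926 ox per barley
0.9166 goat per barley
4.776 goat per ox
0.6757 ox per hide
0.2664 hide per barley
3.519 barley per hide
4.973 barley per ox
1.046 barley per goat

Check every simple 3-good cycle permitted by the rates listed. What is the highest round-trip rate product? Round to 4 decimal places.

0.9622

goat→barley→ox→goat: 1.046 × 0.1926 × 4.776 = 0.96217
barley→hide→ox→barley: 0.2664 × 0.6757 × 4.973 = 0.89517
Maximum is goat→barley→ox→goat at 0.9622; no arbitrage — every cycle loses value.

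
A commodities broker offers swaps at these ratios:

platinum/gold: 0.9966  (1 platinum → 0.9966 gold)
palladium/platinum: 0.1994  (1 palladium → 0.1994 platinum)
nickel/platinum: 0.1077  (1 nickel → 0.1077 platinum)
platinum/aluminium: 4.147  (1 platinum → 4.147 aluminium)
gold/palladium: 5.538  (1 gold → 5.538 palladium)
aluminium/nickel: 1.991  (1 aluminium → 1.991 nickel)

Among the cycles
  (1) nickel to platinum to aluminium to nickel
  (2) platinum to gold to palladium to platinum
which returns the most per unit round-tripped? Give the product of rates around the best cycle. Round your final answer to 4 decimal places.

1.1005

(1) 0.1077 × 4.147 × 1.991 = 0.88924
(2) 0.9966 × 5.538 × 0.1994 = 1.10052
Highest is cycle (2) at 1.1005 (>1, arbitrage).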